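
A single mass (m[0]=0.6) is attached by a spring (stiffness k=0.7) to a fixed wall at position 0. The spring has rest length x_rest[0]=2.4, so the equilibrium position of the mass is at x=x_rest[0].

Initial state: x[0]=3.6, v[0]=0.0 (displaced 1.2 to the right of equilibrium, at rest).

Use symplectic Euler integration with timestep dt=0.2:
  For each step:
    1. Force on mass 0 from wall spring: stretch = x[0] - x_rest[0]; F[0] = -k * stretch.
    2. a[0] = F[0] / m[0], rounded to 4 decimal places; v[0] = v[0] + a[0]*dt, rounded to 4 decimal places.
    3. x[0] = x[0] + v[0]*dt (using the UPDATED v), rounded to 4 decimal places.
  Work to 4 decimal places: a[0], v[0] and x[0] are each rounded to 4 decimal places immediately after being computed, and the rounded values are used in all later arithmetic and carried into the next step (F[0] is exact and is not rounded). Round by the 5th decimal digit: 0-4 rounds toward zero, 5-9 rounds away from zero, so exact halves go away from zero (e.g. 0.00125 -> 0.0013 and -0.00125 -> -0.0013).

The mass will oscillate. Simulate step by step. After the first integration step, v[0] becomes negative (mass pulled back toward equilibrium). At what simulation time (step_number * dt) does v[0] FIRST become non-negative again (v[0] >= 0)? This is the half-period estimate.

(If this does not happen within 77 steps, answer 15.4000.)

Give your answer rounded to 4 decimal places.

Step 0: x=[3.6000] v=[0.0000]
Step 1: x=[3.5440] v=[-0.2800]
Step 2: x=[3.4346] v=[-0.5469]
Step 3: x=[3.2769] v=[-0.7883]
Step 4: x=[3.0783] v=[-0.9929]
Step 5: x=[2.8481] v=[-1.1512]
Step 6: x=[2.5969] v=[-1.2558]
Step 7: x=[2.3366] v=[-1.3017]
Step 8: x=[2.0792] v=[-1.2869]
Step 9: x=[1.8368] v=[-1.2120]
Step 10: x=[1.6207] v=[-1.0806]
Step 11: x=[1.4409] v=[-0.8988]
Step 12: x=[1.3059] v=[-0.6750]
Step 13: x=[1.2220] v=[-0.4197]
Step 14: x=[1.1930] v=[-0.1448]
Step 15: x=[1.2204] v=[0.1368]
First v>=0 after going negative at step 15, time=3.0000

Answer: 3.0000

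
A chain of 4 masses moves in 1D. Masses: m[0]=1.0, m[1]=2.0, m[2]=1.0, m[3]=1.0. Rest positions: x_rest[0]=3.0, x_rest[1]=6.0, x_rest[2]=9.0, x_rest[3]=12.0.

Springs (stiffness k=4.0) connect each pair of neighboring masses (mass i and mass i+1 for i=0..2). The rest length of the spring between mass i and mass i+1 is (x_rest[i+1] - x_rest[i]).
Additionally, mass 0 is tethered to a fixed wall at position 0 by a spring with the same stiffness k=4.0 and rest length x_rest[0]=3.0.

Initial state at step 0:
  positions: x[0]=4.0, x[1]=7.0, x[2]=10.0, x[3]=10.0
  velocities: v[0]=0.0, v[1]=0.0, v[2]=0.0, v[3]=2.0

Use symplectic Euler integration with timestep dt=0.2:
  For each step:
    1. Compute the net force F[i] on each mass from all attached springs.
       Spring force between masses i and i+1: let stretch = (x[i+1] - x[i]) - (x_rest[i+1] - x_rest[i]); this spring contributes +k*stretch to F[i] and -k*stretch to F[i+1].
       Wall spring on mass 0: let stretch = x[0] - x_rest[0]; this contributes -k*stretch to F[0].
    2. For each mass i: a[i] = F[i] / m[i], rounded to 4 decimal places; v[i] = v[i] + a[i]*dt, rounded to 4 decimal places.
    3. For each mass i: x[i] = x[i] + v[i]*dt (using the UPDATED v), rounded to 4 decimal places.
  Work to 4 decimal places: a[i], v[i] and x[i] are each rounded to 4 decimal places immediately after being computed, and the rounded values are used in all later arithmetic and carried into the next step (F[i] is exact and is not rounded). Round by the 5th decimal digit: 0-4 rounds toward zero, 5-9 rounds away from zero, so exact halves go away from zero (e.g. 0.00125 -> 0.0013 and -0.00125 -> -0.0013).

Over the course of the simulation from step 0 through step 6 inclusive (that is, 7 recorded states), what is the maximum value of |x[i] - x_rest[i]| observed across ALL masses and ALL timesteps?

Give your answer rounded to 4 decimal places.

Answer: 2.4533

Derivation:
Step 0: x=[4.0000 7.0000 10.0000 10.0000] v=[0.0000 0.0000 0.0000 2.0000]
Step 1: x=[3.8400 7.0000 9.5200 10.8800] v=[-0.8000 0.0000 -2.4000 4.4000]
Step 2: x=[3.5712 6.9488 8.8544 12.0224] v=[-1.3440 -0.2560 -3.3280 5.7120]
Step 3: x=[3.2714 6.7798 8.3908 13.1379] v=[-1.4989 -0.8448 -2.3181 5.5776]
Step 4: x=[3.0095 6.4590 8.4290 13.9739] v=[-1.3093 -1.6038 0.1908 4.1799]
Step 5: x=[2.8180 6.0199 9.0391 14.4027] v=[-0.9573 -2.1956 3.0507 2.1440]
Step 6: x=[2.6880 5.5662 10.0243 14.4533] v=[-0.6502 -2.2687 4.9262 0.2531]
Max displacement = 2.4533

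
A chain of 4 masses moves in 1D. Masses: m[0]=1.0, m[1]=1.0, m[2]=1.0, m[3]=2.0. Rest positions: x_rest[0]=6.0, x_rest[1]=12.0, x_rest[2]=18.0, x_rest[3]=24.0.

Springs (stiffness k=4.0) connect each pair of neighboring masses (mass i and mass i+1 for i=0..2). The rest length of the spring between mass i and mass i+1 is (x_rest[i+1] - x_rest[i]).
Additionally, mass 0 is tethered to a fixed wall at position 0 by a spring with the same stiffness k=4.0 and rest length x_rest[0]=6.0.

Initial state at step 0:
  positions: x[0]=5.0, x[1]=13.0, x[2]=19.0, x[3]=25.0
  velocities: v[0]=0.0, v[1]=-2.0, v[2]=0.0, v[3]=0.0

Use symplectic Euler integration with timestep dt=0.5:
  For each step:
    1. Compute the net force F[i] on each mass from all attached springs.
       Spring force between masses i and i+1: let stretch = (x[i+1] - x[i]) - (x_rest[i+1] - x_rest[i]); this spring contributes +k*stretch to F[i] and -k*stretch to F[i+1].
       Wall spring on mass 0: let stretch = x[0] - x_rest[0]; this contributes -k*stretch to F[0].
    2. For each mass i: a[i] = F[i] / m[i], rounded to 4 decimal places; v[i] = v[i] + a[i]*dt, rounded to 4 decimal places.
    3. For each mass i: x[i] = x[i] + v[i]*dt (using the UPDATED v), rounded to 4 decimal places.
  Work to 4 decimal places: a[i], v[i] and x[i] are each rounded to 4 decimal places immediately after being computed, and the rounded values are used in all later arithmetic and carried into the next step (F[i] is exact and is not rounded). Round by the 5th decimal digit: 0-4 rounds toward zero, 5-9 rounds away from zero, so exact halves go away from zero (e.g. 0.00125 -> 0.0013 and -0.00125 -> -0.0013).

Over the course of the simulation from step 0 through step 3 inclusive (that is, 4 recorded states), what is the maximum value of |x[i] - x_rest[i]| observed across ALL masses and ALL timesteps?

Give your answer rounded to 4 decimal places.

Answer: 2.0000

Derivation:
Step 0: x=[5.0000 13.0000 19.0000 25.0000] v=[0.0000 -2.0000 0.0000 0.0000]
Step 1: x=[8.0000 10.0000 19.0000 25.0000] v=[6.0000 -6.0000 0.0000 0.0000]
Step 2: x=[5.0000 14.0000 16.0000 25.0000] v=[-6.0000 8.0000 -6.0000 0.0000]
Step 3: x=[6.0000 11.0000 20.0000 23.5000] v=[2.0000 -6.0000 8.0000 -3.0000]
Max displacement = 2.0000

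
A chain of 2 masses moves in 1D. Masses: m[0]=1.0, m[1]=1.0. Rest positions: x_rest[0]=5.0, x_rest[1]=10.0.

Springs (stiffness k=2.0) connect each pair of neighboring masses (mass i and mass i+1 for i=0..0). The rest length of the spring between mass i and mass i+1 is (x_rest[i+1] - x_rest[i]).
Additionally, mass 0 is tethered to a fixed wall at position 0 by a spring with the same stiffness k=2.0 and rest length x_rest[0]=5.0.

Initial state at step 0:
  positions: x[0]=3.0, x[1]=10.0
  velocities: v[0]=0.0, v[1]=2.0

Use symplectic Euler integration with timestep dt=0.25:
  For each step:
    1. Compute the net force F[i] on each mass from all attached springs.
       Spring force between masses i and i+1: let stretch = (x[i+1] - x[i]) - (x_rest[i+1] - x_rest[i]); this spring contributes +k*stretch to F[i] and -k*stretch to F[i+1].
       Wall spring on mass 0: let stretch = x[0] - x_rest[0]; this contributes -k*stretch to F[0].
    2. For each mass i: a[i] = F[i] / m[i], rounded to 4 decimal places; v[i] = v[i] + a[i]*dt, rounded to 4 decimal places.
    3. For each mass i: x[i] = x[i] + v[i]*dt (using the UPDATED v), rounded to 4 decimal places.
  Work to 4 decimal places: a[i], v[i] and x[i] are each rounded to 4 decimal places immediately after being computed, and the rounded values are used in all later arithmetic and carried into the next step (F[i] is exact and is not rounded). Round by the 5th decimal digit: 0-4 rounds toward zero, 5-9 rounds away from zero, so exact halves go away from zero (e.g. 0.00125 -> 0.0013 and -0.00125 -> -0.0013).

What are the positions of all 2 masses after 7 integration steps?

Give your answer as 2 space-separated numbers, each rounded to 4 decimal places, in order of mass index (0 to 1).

Step 0: x=[3.0000 10.0000] v=[0.0000 2.0000]
Step 1: x=[3.5000 10.2500] v=[2.0000 1.0000]
Step 2: x=[4.4063 10.2813] v=[3.6250 0.1250]
Step 3: x=[5.4962 10.2032] v=[4.3594 -0.3125]
Step 4: x=[6.4874 10.1617] v=[3.9648 -0.1660]
Step 5: x=[7.1270 10.2859] v=[2.5583 0.4969]
Step 6: x=[7.2706 10.6403] v=[0.5743 1.4175]
Step 7: x=[6.9266 11.1985] v=[-1.3762 2.2327]

Answer: 6.9266 11.1985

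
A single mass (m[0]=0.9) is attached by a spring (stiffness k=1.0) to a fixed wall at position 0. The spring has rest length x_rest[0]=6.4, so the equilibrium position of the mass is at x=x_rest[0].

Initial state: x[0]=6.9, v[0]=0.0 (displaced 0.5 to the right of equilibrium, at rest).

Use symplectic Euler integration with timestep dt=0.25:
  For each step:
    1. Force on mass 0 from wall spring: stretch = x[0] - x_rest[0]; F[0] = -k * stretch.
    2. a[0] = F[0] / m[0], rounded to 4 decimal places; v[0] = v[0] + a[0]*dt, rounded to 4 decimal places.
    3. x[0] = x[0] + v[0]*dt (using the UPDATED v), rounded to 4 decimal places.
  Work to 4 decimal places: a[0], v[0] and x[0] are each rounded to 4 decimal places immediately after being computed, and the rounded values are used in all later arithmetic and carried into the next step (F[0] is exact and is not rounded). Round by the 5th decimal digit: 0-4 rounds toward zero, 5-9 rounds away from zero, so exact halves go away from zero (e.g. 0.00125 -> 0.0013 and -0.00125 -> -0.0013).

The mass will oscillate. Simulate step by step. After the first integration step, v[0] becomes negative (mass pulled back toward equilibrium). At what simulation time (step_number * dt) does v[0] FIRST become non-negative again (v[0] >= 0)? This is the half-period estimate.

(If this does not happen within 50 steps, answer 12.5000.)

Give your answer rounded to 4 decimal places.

Step 0: x=[6.9000] v=[0.0000]
Step 1: x=[6.8653] v=[-0.1389]
Step 2: x=[6.7983] v=[-0.2682]
Step 3: x=[6.7036] v=[-0.3789]
Step 4: x=[6.5878] v=[-0.4632]
Step 5: x=[6.4590] v=[-0.5154]
Step 6: x=[6.3261] v=[-0.5318]
Step 7: x=[6.1983] v=[-0.5113]
Step 8: x=[6.0845] v=[-0.4553]
Step 9: x=[5.9926] v=[-0.3677]
Step 10: x=[5.9290] v=[-0.2545]
Step 11: x=[5.8981] v=[-0.1237]
Step 12: x=[5.9020] v=[0.0157]
First v>=0 after going negative at step 12, time=3.0000

Answer: 3.0000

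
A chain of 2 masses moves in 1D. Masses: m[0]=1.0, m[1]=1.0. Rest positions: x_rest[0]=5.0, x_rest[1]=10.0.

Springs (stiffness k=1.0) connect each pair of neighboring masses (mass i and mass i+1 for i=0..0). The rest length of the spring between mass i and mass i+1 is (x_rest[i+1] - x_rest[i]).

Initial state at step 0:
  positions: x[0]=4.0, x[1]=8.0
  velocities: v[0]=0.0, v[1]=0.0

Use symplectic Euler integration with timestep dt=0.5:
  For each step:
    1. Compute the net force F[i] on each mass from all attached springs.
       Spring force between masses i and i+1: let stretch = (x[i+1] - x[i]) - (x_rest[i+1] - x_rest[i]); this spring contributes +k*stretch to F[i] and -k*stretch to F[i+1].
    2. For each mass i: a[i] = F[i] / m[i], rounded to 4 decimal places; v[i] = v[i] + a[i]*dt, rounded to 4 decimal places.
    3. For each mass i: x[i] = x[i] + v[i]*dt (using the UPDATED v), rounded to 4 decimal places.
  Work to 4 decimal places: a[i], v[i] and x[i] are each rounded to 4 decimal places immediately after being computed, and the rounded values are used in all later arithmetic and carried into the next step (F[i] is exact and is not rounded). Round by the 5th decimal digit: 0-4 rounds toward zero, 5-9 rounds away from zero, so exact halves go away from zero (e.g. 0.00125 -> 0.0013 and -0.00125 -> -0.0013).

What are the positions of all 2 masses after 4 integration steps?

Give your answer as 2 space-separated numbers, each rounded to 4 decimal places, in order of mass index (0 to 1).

Answer: 2.9688 9.0313

Derivation:
Step 0: x=[4.0000 8.0000] v=[0.0000 0.0000]
Step 1: x=[3.7500 8.2500] v=[-0.5000 0.5000]
Step 2: x=[3.3750 8.6250] v=[-0.7500 0.7500]
Step 3: x=[3.0625 8.9375] v=[-0.6250 0.6250]
Step 4: x=[2.9688 9.0313] v=[-0.1875 0.1875]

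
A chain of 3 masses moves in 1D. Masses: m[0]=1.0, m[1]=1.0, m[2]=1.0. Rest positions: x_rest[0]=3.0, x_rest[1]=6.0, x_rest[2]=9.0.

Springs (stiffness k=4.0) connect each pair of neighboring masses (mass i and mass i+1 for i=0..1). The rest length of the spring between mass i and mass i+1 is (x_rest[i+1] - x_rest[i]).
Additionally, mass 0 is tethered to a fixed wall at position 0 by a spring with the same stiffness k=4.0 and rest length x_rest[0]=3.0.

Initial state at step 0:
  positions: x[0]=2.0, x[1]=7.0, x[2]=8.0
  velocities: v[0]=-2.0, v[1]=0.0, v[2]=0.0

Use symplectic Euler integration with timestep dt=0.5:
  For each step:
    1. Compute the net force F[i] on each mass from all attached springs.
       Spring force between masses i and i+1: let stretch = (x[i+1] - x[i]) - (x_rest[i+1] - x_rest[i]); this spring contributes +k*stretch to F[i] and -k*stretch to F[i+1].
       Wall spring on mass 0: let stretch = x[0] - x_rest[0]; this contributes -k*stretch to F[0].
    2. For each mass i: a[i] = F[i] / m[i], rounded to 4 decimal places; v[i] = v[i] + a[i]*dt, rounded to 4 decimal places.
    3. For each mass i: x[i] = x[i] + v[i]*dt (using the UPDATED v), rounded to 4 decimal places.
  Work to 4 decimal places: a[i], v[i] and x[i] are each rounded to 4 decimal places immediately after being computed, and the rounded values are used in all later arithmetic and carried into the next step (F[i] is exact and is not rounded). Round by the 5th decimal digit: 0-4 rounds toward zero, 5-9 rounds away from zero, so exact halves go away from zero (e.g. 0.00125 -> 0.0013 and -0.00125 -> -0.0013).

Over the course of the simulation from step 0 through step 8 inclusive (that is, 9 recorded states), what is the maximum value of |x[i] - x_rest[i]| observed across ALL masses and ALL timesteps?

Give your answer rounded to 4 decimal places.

Answer: 3.0000

Derivation:
Step 0: x=[2.0000 7.0000 8.0000] v=[-2.0000 0.0000 0.0000]
Step 1: x=[4.0000 3.0000 10.0000] v=[4.0000 -8.0000 4.0000]
Step 2: x=[1.0000 7.0000 8.0000] v=[-6.0000 8.0000 -4.0000]
Step 3: x=[3.0000 6.0000 8.0000] v=[4.0000 -2.0000 0.0000]
Step 4: x=[5.0000 4.0000 9.0000] v=[4.0000 -4.0000 2.0000]
Step 5: x=[1.0000 8.0000 8.0000] v=[-8.0000 8.0000 -2.0000]
Step 6: x=[3.0000 5.0000 10.0000] v=[4.0000 -6.0000 4.0000]
Step 7: x=[4.0000 5.0000 10.0000] v=[2.0000 0.0000 0.0000]
Step 8: x=[2.0000 9.0000 8.0000] v=[-4.0000 8.0000 -4.0000]
Max displacement = 3.0000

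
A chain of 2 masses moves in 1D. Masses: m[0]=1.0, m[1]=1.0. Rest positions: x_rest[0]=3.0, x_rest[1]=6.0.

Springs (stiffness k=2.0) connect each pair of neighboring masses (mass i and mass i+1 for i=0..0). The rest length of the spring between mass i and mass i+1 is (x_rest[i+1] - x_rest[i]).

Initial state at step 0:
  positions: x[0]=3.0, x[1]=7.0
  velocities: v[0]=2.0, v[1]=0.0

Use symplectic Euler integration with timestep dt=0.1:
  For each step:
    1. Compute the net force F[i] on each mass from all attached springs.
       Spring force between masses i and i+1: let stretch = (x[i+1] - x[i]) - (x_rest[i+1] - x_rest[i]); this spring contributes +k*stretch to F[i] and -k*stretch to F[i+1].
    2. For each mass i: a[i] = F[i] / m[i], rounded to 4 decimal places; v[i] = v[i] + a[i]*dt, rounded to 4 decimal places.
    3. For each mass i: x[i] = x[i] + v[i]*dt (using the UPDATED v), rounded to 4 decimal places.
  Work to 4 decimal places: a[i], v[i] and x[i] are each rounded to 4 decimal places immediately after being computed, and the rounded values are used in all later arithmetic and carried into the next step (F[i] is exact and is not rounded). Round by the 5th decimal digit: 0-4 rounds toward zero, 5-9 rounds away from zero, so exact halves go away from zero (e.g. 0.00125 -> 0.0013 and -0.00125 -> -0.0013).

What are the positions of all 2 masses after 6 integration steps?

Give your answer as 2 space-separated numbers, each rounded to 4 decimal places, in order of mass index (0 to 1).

Answer: 4.4354 6.7646

Derivation:
Step 0: x=[3.0000 7.0000] v=[2.0000 0.0000]
Step 1: x=[3.2200 6.9800] v=[2.2000 -0.2000]
Step 2: x=[3.4552 6.9448] v=[2.3520 -0.3520]
Step 3: x=[3.7002 6.8998] v=[2.4499 -0.4499]
Step 4: x=[3.9492 6.8508] v=[2.4898 -0.4898]
Step 5: x=[4.1962 6.8038] v=[2.4701 -0.4701]
Step 6: x=[4.4354 6.7646] v=[2.3916 -0.3916]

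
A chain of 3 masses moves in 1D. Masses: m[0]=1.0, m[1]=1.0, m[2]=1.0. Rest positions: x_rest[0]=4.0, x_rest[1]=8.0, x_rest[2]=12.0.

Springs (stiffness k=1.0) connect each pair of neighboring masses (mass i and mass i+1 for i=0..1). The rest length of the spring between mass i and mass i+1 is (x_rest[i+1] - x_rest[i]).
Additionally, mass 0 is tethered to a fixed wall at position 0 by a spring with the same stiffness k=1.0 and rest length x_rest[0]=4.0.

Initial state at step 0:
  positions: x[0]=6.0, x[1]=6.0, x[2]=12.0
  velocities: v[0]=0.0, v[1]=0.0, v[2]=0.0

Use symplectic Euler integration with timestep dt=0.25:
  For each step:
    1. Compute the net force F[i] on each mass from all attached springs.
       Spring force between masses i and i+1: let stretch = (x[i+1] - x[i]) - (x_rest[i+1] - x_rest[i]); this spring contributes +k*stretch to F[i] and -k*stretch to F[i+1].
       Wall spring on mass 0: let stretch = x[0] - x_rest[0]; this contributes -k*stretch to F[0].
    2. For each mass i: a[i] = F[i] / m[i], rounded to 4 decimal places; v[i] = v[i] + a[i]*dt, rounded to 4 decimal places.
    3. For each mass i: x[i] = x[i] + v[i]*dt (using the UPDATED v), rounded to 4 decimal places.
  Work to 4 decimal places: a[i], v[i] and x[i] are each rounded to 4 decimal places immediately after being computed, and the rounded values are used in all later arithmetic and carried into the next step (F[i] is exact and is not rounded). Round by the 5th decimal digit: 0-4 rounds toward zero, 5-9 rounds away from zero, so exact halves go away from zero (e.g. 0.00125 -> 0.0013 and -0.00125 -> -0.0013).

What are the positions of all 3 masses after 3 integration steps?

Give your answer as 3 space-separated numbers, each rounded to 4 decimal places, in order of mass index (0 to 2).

Answer: 4.0879 7.8755 11.3995

Derivation:
Step 0: x=[6.0000 6.0000 12.0000] v=[0.0000 0.0000 0.0000]
Step 1: x=[5.6250 6.3750 11.8750] v=[-1.5000 1.5000 -0.5000]
Step 2: x=[4.9453 7.0469 11.6563] v=[-2.7188 2.6875 -0.8750]
Step 3: x=[4.0879 7.8755 11.3995] v=[-3.4297 3.3145 -1.0274]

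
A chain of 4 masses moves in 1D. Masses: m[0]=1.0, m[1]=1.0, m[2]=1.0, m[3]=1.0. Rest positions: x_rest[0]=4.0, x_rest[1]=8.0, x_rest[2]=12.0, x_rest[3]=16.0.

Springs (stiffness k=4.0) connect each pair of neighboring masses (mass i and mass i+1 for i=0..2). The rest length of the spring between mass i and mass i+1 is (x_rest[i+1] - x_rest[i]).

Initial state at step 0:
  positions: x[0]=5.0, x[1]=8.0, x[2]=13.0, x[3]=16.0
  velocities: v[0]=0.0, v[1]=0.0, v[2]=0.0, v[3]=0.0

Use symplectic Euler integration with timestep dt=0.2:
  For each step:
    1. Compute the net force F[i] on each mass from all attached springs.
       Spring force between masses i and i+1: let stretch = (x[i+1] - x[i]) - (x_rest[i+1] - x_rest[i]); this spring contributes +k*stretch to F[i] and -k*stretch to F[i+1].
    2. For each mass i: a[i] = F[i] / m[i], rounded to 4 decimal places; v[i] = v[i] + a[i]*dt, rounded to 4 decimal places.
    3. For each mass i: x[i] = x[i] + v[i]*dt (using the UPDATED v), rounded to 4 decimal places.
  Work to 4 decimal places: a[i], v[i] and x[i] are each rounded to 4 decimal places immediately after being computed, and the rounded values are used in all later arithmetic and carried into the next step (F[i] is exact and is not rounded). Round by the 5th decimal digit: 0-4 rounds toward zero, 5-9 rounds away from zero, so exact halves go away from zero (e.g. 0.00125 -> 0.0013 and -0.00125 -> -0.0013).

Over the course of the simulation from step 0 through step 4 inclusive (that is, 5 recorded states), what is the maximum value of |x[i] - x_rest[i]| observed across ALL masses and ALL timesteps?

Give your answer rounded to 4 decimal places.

Step 0: x=[5.0000 8.0000 13.0000 16.0000] v=[0.0000 0.0000 0.0000 0.0000]
Step 1: x=[4.8400 8.3200 12.6800 16.1600] v=[-0.8000 1.6000 -1.6000 0.8000]
Step 2: x=[4.5968 8.7808 12.2192 16.4032] v=[-1.2160 2.3040 -2.3040 1.2160]
Step 3: x=[4.3830 9.1223 11.8777 16.6170] v=[-1.0688 1.7075 -1.7075 1.0688]
Step 4: x=[4.2875 9.1464 11.8536 16.7125] v=[-0.4774 0.1204 -0.1204 0.4774]
Max displacement = 1.1464

Answer: 1.1464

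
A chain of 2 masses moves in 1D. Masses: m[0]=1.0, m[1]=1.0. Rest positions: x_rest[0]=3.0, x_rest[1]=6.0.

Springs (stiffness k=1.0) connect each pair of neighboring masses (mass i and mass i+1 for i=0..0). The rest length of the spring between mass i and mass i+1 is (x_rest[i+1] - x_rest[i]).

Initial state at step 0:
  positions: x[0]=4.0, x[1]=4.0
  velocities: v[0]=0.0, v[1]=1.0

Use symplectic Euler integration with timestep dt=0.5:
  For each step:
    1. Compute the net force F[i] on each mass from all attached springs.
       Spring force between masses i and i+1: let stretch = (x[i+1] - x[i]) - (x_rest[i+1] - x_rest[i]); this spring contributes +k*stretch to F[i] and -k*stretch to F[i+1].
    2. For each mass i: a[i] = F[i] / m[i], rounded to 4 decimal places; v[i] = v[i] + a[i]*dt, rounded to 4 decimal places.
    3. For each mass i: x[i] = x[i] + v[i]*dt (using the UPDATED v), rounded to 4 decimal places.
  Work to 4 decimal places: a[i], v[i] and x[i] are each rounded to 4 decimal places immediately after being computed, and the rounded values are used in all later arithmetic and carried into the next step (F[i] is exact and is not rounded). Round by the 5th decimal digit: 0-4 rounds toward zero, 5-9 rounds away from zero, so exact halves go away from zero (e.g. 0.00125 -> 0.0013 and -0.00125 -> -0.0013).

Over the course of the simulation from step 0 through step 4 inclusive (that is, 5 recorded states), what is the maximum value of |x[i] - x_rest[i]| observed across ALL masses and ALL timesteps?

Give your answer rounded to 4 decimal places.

Answer: 2.1875

Derivation:
Step 0: x=[4.0000 4.0000] v=[0.0000 1.0000]
Step 1: x=[3.2500 5.2500] v=[-1.5000 2.5000]
Step 2: x=[2.2500 6.7500] v=[-2.0000 3.0000]
Step 3: x=[1.6250 7.8750] v=[-1.2500 2.2500]
Step 4: x=[1.8125 8.1875] v=[0.3750 0.6250]
Max displacement = 2.1875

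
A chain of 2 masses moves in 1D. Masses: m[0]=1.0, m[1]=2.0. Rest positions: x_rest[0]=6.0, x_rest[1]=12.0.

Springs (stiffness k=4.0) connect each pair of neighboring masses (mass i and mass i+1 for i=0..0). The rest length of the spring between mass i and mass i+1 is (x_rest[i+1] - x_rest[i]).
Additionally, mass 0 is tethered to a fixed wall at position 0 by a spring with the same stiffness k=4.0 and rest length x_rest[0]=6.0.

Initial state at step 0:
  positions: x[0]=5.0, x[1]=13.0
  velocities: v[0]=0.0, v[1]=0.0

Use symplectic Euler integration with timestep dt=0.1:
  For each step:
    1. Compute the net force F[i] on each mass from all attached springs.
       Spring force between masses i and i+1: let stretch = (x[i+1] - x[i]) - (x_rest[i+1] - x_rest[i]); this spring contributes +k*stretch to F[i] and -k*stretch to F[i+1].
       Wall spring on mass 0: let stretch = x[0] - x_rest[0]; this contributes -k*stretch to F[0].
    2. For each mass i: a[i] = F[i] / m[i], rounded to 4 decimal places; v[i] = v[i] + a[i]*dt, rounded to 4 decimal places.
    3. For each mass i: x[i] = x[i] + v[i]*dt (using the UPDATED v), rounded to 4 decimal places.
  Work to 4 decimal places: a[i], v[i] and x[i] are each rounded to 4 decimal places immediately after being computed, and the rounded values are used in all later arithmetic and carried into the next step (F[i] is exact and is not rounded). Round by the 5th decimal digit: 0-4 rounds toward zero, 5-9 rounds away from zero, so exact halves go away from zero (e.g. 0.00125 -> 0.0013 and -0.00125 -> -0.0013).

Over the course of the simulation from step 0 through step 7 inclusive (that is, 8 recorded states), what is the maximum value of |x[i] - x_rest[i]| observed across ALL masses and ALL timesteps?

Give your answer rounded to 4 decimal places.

Answer: 1.1491

Derivation:
Step 0: x=[5.0000 13.0000] v=[0.0000 0.0000]
Step 1: x=[5.1200 12.9600] v=[1.2000 -0.4000]
Step 2: x=[5.3488 12.8832] v=[2.2880 -0.7680]
Step 3: x=[5.6650 12.7757] v=[3.1622 -1.0749]
Step 4: x=[6.0391 12.6460] v=[3.7405 -1.2970]
Step 5: x=[6.4359 12.5042] v=[3.9676 -1.4184]
Step 6: x=[6.8180 12.3610] v=[3.8206 -1.4321]
Step 7: x=[7.1491 12.2269] v=[3.3106 -1.3407]
Max displacement = 1.1491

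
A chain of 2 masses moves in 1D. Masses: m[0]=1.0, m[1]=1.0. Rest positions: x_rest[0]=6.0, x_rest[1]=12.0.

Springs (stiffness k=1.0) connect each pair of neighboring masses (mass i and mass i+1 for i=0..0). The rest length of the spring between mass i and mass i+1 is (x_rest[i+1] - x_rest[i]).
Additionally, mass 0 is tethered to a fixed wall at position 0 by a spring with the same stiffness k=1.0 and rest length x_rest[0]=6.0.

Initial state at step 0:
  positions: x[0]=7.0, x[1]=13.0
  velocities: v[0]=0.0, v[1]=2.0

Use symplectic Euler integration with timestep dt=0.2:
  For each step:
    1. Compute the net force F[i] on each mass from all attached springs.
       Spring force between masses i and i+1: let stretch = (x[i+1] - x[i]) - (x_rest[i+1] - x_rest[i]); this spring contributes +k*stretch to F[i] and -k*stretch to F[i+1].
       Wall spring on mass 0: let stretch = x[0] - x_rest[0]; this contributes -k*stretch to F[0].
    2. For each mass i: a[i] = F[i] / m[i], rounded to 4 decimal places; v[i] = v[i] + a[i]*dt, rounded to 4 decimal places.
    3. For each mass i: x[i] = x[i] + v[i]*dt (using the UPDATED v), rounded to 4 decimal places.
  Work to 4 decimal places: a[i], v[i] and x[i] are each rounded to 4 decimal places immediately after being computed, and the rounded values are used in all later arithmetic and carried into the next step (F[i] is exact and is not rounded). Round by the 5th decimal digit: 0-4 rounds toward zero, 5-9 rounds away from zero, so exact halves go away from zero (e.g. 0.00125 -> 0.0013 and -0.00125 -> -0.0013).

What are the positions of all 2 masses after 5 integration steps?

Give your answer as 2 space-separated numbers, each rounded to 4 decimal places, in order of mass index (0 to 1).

Answer: 6.7847 14.6551

Derivation:
Step 0: x=[7.0000 13.0000] v=[0.0000 2.0000]
Step 1: x=[6.9600 13.4000] v=[-0.2000 2.0000]
Step 2: x=[6.8992 13.7824] v=[-0.3040 1.9120]
Step 3: x=[6.8378 14.1295] v=[-0.3072 1.7354]
Step 4: x=[6.7945 14.4249] v=[-0.2164 1.4771]
Step 5: x=[6.7847 14.6551] v=[-0.0492 1.1510]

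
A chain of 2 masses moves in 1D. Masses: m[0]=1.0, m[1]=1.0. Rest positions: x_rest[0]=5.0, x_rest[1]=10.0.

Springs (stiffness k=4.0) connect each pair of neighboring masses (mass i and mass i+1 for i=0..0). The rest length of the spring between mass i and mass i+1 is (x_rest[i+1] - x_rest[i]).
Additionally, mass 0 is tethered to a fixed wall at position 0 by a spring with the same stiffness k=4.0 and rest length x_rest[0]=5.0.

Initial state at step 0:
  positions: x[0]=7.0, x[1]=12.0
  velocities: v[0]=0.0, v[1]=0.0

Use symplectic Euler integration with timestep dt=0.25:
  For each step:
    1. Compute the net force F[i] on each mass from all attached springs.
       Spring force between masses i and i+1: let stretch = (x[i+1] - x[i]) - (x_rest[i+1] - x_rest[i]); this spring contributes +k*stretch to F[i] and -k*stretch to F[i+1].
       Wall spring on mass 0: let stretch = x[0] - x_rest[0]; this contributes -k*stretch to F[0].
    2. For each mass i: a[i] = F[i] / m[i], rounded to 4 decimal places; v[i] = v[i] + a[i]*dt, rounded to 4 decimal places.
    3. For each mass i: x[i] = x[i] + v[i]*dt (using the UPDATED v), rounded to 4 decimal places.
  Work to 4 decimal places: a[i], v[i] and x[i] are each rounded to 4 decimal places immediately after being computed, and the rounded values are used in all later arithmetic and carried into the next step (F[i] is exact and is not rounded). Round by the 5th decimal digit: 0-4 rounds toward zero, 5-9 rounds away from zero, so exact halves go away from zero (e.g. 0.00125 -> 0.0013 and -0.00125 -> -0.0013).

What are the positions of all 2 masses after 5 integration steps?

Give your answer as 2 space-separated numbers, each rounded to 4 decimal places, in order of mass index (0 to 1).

Answer: 4.7227 9.7286

Derivation:
Step 0: x=[7.0000 12.0000] v=[0.0000 0.0000]
Step 1: x=[6.5000 12.0000] v=[-2.0000 0.0000]
Step 2: x=[5.7500 11.8750] v=[-3.0000 -0.5000]
Step 3: x=[5.0938 11.4688] v=[-2.6250 -1.6250]
Step 4: x=[4.7579 10.7188] v=[-1.3438 -3.0000]
Step 5: x=[4.7227 9.7286] v=[-0.1408 -3.9609]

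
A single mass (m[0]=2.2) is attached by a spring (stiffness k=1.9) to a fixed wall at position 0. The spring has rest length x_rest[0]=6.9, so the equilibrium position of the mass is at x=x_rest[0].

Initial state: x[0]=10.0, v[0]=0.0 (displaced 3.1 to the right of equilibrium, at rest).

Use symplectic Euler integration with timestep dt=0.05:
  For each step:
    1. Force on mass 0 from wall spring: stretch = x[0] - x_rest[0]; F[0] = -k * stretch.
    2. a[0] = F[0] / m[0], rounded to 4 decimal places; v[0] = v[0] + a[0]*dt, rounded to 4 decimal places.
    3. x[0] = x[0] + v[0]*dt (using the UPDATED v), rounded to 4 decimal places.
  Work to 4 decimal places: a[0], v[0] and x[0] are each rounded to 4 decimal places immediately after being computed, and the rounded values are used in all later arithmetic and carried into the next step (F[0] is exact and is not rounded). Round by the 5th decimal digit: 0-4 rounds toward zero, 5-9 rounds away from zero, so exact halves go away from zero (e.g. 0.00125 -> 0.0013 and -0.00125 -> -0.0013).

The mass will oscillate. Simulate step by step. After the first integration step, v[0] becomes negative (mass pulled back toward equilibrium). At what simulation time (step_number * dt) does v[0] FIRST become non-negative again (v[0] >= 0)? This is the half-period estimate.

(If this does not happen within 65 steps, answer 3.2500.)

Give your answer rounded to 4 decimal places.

Answer: 3.2500

Derivation:
Step 0: x=[10.0000] v=[0.0000]
Step 1: x=[9.9933] v=[-0.1339]
Step 2: x=[9.9799] v=[-0.2675]
Step 3: x=[9.9599] v=[-0.4005]
Step 4: x=[9.9333] v=[-0.5326]
Step 5: x=[9.9001] v=[-0.6636]
Step 6: x=[9.8604] v=[-0.7932]
Step 7: x=[9.8144] v=[-0.9210]
Step 8: x=[9.7621] v=[-1.0469]
Step 9: x=[9.7036] v=[-1.1705]
Step 10: x=[9.6390] v=[-1.2916]
Step 11: x=[9.5685] v=[-1.4099]
Step 12: x=[9.4922] v=[-1.5251]
Step 13: x=[9.4104] v=[-1.6370]
Step 14: x=[9.3231] v=[-1.7454]
Step 15: x=[9.2306] v=[-1.8500]
Step 16: x=[9.1331] v=[-1.9506]
Step 17: x=[9.0308] v=[-2.0470]
Step 18: x=[8.9239] v=[-2.1390]
Step 19: x=[8.8126] v=[-2.2264]
Step 20: x=[8.6972] v=[-2.3090]
Step 21: x=[8.5779] v=[-2.3866]
Step 22: x=[8.4549] v=[-2.4591]
Step 23: x=[8.3286] v=[-2.5262]
Step 24: x=[8.1992] v=[-2.5879]
Step 25: x=[8.0670] v=[-2.6440]
Step 26: x=[7.9323] v=[-2.6944]
Step 27: x=[7.7954] v=[-2.7390]
Step 28: x=[7.6565] v=[-2.7777]
Step 29: x=[7.5160] v=[-2.8104]
Step 30: x=[7.3742] v=[-2.8370]
Step 31: x=[7.2313] v=[-2.8575]
Step 32: x=[7.0877] v=[-2.8718]
Step 33: x=[6.9437] v=[-2.8799]
Step 34: x=[6.7996] v=[-2.8818]
Step 35: x=[6.6557] v=[-2.8775]
Step 36: x=[6.5124] v=[-2.8670]
Step 37: x=[6.3699] v=[-2.8503]
Step 38: x=[6.2285] v=[-2.8274]
Step 39: x=[6.0886] v=[-2.7984]
Step 40: x=[5.9504] v=[-2.7634]
Step 41: x=[5.8143] v=[-2.7224]
Step 42: x=[5.6805] v=[-2.6755]
Step 43: x=[5.5494] v=[-2.6228]
Step 44: x=[5.4212] v=[-2.5645]
Step 45: x=[5.2962] v=[-2.5006]
Step 46: x=[5.1746] v=[-2.4313]
Step 47: x=[5.0568] v=[-2.3568]
Step 48: x=[4.9429] v=[-2.2772]
Step 49: x=[4.8333] v=[-2.1927]
Step 50: x=[4.7281] v=[-2.1035]
Step 51: x=[4.6276] v=[-2.0097]
Step 52: x=[4.5320] v=[-1.9116]
Step 53: x=[4.4415] v=[-1.8093]
Step 54: x=[4.3563] v=[-1.7031]
Step 55: x=[4.2766] v=[-1.5933]
Step 56: x=[4.2026] v=[-1.4800]
Step 57: x=[4.1344] v=[-1.3635]
Step 58: x=[4.0722] v=[-1.2441]
Step 59: x=[4.0161] v=[-1.1220]
Step 60: x=[3.9662] v=[-0.9975]
Step 61: x=[3.9227] v=[-0.8708]
Step 62: x=[3.8856] v=[-0.7422]
Step 63: x=[3.8550] v=[-0.6120]
Step 64: x=[3.8310] v=[-0.4805]
Step 65: x=[3.8136] v=[-0.3480]
v[0] did not become non-negative within 65 steps; using fallback time=3.2500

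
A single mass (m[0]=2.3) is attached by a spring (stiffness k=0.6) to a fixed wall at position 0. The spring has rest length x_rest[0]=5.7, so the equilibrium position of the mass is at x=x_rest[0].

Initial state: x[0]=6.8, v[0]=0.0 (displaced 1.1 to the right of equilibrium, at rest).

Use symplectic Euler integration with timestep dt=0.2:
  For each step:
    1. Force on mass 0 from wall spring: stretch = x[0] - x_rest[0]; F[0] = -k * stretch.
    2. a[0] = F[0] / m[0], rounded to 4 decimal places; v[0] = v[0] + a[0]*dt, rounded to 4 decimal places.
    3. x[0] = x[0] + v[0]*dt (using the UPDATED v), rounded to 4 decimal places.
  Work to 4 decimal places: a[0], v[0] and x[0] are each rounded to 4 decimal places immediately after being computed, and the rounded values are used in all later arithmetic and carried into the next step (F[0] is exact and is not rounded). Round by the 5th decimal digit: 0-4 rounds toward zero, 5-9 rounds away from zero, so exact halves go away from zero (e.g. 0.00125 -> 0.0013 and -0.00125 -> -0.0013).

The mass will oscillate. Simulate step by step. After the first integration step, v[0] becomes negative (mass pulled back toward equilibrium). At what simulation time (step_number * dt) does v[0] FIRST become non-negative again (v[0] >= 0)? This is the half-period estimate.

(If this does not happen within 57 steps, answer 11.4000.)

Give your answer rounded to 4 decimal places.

Answer: 6.2000

Derivation:
Step 0: x=[6.8000] v=[0.0000]
Step 1: x=[6.7885] v=[-0.0574]
Step 2: x=[6.7657] v=[-0.1142]
Step 3: x=[6.7317] v=[-0.1698]
Step 4: x=[6.6870] v=[-0.2236]
Step 5: x=[6.6320] v=[-0.2751]
Step 6: x=[6.5673] v=[-0.3237]
Step 7: x=[6.4935] v=[-0.3690]
Step 8: x=[6.4114] v=[-0.4104]
Step 9: x=[6.3219] v=[-0.4475]
Step 10: x=[6.2259] v=[-0.4799]
Step 11: x=[6.1244] v=[-0.5073]
Step 12: x=[6.0185] v=[-0.5294]
Step 13: x=[5.9093] v=[-0.5460]
Step 14: x=[5.7979] v=[-0.5569]
Step 15: x=[5.6855] v=[-0.5620]
Step 16: x=[5.5733] v=[-0.5612]
Step 17: x=[5.4624] v=[-0.5546]
Step 18: x=[5.3540] v=[-0.5422]
Step 19: x=[5.2492] v=[-0.5241]
Step 20: x=[5.1491] v=[-0.5006]
Step 21: x=[5.0547] v=[-0.4719]
Step 22: x=[4.9671] v=[-0.4382]
Step 23: x=[4.8871] v=[-0.4000]
Step 24: x=[4.8156] v=[-0.3576]
Step 25: x=[4.7533] v=[-0.3115]
Step 26: x=[4.7009] v=[-0.2621]
Step 27: x=[4.6589] v=[-0.2100]
Step 28: x=[4.6278] v=[-0.1557]
Step 29: x=[4.6078] v=[-0.0998]
Step 30: x=[4.5992] v=[-0.0428]
Step 31: x=[4.6021] v=[0.0146]
First v>=0 after going negative at step 31, time=6.2000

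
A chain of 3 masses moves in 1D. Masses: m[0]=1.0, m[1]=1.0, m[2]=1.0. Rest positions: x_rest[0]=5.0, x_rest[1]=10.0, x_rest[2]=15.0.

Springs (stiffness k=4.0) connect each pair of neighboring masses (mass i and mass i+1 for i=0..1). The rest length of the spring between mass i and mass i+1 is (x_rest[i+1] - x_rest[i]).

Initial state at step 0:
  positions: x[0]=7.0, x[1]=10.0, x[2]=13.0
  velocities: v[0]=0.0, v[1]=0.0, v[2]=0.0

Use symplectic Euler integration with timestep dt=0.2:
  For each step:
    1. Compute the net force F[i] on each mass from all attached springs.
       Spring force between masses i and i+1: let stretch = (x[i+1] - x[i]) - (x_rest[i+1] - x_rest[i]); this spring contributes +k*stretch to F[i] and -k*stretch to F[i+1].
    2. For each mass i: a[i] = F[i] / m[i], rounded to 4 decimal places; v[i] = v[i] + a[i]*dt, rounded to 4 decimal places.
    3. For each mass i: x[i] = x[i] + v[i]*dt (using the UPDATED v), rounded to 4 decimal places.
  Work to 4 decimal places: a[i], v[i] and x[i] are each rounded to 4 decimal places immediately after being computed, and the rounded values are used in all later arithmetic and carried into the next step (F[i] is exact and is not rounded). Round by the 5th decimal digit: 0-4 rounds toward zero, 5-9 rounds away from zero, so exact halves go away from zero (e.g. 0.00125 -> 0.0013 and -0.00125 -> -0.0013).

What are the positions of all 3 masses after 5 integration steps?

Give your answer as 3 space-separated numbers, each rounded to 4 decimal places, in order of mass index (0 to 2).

Answer: 3.7742 10.0000 16.2258

Derivation:
Step 0: x=[7.0000 10.0000 13.0000] v=[0.0000 0.0000 0.0000]
Step 1: x=[6.6800 10.0000 13.3200] v=[-1.6000 0.0000 1.6000]
Step 2: x=[6.0912 10.0000 13.9088] v=[-2.9440 0.0000 2.9440]
Step 3: x=[5.3278 10.0000 14.6722] v=[-3.8170 0.0000 3.8170]
Step 4: x=[4.5120 10.0000 15.4880] v=[-4.0792 0.0000 4.0792]
Step 5: x=[3.7742 10.0000 16.2258] v=[-3.6888 0.0000 3.6888]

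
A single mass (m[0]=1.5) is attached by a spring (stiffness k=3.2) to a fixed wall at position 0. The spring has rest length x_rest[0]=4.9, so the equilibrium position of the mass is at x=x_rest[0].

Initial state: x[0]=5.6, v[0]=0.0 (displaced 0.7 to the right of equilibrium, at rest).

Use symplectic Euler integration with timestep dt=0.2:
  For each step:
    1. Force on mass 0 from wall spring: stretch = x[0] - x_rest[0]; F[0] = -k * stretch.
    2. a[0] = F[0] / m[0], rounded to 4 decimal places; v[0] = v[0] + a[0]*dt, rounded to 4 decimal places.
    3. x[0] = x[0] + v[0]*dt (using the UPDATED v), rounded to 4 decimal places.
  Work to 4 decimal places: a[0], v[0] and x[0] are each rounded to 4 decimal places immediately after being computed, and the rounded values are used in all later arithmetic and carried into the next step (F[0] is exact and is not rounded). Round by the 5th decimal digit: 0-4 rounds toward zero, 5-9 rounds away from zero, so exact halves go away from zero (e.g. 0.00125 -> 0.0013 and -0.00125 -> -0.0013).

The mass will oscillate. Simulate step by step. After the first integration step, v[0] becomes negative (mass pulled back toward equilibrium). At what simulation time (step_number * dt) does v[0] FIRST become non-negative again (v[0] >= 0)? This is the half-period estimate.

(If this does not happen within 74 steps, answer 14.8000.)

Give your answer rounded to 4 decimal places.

Answer: 2.2000

Derivation:
Step 0: x=[5.6000] v=[0.0000]
Step 1: x=[5.5403] v=[-0.2987]
Step 2: x=[5.4259] v=[-0.5719]
Step 3: x=[5.2666] v=[-0.7963]
Step 4: x=[5.0761] v=[-0.9527]
Step 5: x=[4.8705] v=[-1.0278]
Step 6: x=[4.6675] v=[-1.0152]
Step 7: x=[4.4843] v=[-0.9160]
Step 8: x=[4.3366] v=[-0.7386]
Step 9: x=[4.2370] v=[-0.4982]
Step 10: x=[4.1939] v=[-0.2153]
Step 11: x=[4.2111] v=[0.0860]
First v>=0 after going negative at step 11, time=2.2000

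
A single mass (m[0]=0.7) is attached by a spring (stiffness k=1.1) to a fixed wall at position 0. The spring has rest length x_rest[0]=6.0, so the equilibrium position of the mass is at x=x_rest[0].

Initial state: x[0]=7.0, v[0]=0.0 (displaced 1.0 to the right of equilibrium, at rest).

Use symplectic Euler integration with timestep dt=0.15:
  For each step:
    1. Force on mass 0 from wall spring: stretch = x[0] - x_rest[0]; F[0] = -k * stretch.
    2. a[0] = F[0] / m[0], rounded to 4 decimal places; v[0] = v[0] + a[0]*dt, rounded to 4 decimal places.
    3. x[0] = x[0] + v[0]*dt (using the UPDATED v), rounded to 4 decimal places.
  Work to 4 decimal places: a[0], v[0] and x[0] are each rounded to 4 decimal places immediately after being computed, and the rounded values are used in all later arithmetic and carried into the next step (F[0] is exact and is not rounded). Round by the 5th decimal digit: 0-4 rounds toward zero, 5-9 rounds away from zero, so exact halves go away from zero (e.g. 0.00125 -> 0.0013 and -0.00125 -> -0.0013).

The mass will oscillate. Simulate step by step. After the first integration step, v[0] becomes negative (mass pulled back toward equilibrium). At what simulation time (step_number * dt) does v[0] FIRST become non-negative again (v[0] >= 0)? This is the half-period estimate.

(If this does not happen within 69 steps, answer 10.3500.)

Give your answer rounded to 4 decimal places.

Answer: 2.5500

Derivation:
Step 0: x=[7.0000] v=[0.0000]
Step 1: x=[6.9646] v=[-0.2357]
Step 2: x=[6.8951] v=[-0.4631]
Step 3: x=[6.7940] v=[-0.6741]
Step 4: x=[6.6648] v=[-0.8613]
Step 5: x=[6.5121] v=[-1.0180]
Step 6: x=[6.3413] v=[-1.1387]
Step 7: x=[6.1584] v=[-1.2191]
Step 8: x=[5.9699] v=[-1.2564]
Step 9: x=[5.7825] v=[-1.2493]
Step 10: x=[5.6028] v=[-1.1980]
Step 11: x=[5.4371] v=[-1.1044]
Step 12: x=[5.2913] v=[-0.9717]
Step 13: x=[5.1706] v=[-0.8046]
Step 14: x=[5.0792] v=[-0.6091]
Step 15: x=[5.0204] v=[-0.3921]
Step 16: x=[4.9962] v=[-0.1612]
Step 17: x=[5.0075] v=[0.0754]
First v>=0 after going negative at step 17, time=2.5500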